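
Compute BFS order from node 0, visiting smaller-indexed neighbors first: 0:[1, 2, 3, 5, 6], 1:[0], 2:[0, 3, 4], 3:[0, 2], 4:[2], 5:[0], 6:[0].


BFS queue: start with [0]
Visit order: [0, 1, 2, 3, 5, 6, 4]


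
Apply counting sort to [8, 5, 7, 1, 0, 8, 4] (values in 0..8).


Count array: [1, 1, 0, 0, 1, 1, 0, 1, 2]
Reconstruct: [0, 1, 4, 5, 7, 8, 8]


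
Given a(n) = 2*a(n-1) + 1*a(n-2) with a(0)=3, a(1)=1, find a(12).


Build bottom-up:
...a(10)=5333, a(11)=12875, a(12)=2*12875+1*5333=31083


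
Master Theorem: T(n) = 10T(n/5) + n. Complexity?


a=10, b=5, c=1. log_5(10)=1.431 > c=1. Case 1: O(n^log_b(a)) = O(n^1.431)
Complexity: O(n^1.431)


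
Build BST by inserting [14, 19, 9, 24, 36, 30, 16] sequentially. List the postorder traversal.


Root = 14; build tree by BST insertion.
Postorder traversal: [9, 16, 30, 36, 24, 19, 14]


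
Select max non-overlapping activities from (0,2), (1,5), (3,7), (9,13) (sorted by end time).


Greedy: pick earliest-ending, then skip overlaps.
Selected (3 activities): [(0, 2), (3, 7), (9, 13)]


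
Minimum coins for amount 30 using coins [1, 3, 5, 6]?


dp[0]=0; dp[i]=1+min(dp[i-c] for c in coins)
...dp[25]=5, dp[26]=5, dp[27]=5, dp[28]=5, dp[29]=5, dp[30]=5
Minimum coins for 30 = 5


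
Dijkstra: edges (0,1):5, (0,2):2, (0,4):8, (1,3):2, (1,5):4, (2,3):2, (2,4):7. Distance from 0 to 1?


Dijkstra from 0:
Distances: {0: 0, 1: 5, 2: 2, 3: 4, 4: 8, 5: 9}
Shortest distance to 1 = 5, path = [0, 1]


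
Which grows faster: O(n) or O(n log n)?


linear grows slower than linearithmic
O(n) is asymptotically smaller; O(n log n) grows faster


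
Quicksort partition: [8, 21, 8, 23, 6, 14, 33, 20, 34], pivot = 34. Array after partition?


Elements <= 34 go left of pivot.
Result: [8, 21, 8, 23, 6, 14, 33, 20, 34], pivot at index 8


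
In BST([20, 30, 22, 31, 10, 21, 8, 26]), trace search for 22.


BST root = 20
Search for 22: compare at each node
Path: [20, 30, 22]


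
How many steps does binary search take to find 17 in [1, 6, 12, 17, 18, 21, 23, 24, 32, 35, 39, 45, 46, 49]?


Search for 17:
[0,13] mid=6 arr[6]=23
[0,5] mid=2 arr[2]=12
[3,5] mid=4 arr[4]=18
[3,3] mid=3 arr[3]=17
Total: 4 comparisons


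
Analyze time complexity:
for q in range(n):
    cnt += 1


Per nesting level: O(n) = O(n)
Complexity: O(n)


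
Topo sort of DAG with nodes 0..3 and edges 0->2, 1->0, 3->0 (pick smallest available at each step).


Kahn's algorithm, process smallest node first
Order: [1, 3, 0, 2]


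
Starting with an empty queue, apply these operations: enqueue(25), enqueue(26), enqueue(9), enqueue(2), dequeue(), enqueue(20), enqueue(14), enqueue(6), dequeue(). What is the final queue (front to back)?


enqueue(25) -> [25]
enqueue(26) -> [25, 26]
enqueue(9) -> [25, 26, 9]
enqueue(2) -> [25, 26, 9, 2]
dequeue() returns 25 -> [26, 9, 2]
enqueue(20) -> [26, 9, 2, 20]
enqueue(14) -> [26, 9, 2, 20, 14]
enqueue(6) -> [26, 9, 2, 20, 14, 6]
dequeue() returns 26 -> [9, 2, 20, 14, 6]
Final queue (front to back): [9, 2, 20, 14, 6]


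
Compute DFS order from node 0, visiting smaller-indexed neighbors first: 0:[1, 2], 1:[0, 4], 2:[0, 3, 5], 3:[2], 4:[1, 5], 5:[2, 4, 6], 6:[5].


DFS stack-based: start with [0]
Visit order: [0, 1, 4, 5, 2, 3, 6]


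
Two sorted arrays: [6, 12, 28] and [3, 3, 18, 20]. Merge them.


Compare heads, take smaller each step.
Merged: [3, 3, 6, 12, 18, 20, 28]


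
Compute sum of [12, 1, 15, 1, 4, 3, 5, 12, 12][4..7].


Prefix sums: [0, 12, 13, 28, 29, 33, 36, 41, 53, 65]
Sum[4..7] = prefix[8] - prefix[4] = 53 - 29 = 24


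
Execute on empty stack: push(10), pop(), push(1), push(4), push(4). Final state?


push(10) -> [10]
pop() returns 10 -> []
push(1) -> [1]
push(4) -> [1, 4]
push(4) -> [1, 4, 4]
Final stack (bottom to top): [1, 4, 4]


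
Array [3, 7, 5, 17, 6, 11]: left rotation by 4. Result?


Left rotate by 4: [6, 11, 3, 7, 5, 17]


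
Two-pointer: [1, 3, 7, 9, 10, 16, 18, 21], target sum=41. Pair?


Two pointers: lo=0, hi=7
No pair sums to 41


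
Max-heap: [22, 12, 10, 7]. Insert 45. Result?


Append 45: [22, 12, 10, 7, 45]
Bubble up: swap idx 4(45) with idx 1(12); swap idx 1(45) with idx 0(22)
Result: [45, 22, 10, 7, 12]


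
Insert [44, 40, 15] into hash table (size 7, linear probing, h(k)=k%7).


Insertions: 44->slot 2; 40->slot 5; 15->slot 1
Table: [None, 15, 44, None, None, 40, None]


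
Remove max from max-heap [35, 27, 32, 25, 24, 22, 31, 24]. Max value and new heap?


Max = 35
Replace root with last, heapify down
Resulting heap: [32, 27, 31, 25, 24, 22, 24]


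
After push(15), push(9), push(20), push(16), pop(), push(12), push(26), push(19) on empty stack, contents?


push(15) -> [15]
push(9) -> [15, 9]
push(20) -> [15, 9, 20]
push(16) -> [15, 9, 20, 16]
pop() returns 16 -> [15, 9, 20]
push(12) -> [15, 9, 20, 12]
push(26) -> [15, 9, 20, 12, 26]
push(19) -> [15, 9, 20, 12, 26, 19]
Final stack (bottom to top): [15, 9, 20, 12, 26, 19]


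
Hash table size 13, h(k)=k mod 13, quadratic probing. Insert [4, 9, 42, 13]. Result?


Insertions: 4->slot 4; 9->slot 9; 42->slot 3; 13->slot 0
Table: [13, None, None, 42, 4, None, None, None, None, 9, None, None, None]


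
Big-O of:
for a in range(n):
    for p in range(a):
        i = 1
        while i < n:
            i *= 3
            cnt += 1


Per nesting level: O(n) * O(n) [triangular over a] * O(log n) = O(n^2 log n)
Complexity: O(n^2 log n)


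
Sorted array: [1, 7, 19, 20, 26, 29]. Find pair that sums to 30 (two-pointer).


Two pointers: lo=0, hi=5
Found pair: (1, 29) summing to 30


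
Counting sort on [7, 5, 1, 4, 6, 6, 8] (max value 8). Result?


Count array: [0, 1, 0, 0, 1, 1, 2, 1, 1]
Reconstruct: [1, 4, 5, 6, 6, 7, 8]


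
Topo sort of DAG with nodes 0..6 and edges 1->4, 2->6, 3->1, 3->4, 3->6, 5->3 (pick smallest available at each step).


Kahn's algorithm, process smallest node first
Order: [0, 2, 5, 3, 1, 4, 6]


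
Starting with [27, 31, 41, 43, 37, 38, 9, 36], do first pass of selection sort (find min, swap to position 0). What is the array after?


After one pass: [9, 31, 41, 43, 37, 38, 27, 36]


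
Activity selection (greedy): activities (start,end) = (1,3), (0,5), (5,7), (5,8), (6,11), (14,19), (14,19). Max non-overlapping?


Greedy: pick earliest-ending, then skip overlaps.
Selected (3 activities): [(1, 3), (5, 7), (14, 19)]


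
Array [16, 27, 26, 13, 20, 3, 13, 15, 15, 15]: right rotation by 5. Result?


Right rotate by 5: [3, 13, 15, 15, 15, 16, 27, 26, 13, 20]


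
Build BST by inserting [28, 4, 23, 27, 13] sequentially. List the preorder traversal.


Root = 28; build tree by BST insertion.
Preorder traversal: [28, 4, 23, 13, 27]


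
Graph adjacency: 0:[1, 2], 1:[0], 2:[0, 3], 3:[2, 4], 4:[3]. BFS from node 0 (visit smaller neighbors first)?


BFS queue: start with [0]
Visit order: [0, 1, 2, 3, 4]


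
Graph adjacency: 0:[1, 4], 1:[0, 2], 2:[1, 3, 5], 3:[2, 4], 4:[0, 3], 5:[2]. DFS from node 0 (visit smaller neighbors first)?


DFS stack-based: start with [0]
Visit order: [0, 1, 2, 3, 4, 5]


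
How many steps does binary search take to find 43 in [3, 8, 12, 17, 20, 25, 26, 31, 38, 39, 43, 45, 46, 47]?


Search for 43:
[0,13] mid=6 arr[6]=26
[7,13] mid=10 arr[10]=43
Total: 2 comparisons


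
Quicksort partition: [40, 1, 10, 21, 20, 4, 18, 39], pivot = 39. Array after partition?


Elements <= 39 go left of pivot.
Result: [1, 10, 21, 20, 4, 18, 39, 40], pivot at index 6


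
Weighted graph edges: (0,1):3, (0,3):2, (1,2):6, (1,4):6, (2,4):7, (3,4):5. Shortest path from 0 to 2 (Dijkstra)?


Dijkstra from 0:
Distances: {0: 0, 1: 3, 2: 9, 3: 2, 4: 7}
Shortest distance to 2 = 9, path = [0, 1, 2]


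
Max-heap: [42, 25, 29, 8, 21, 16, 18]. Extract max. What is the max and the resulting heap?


Max = 42
Replace root with last, heapify down
Resulting heap: [29, 25, 18, 8, 21, 16]


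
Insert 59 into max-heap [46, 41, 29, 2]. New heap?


Append 59: [46, 41, 29, 2, 59]
Bubble up: swap idx 4(59) with idx 1(41); swap idx 1(59) with idx 0(46)
Result: [59, 46, 29, 2, 41]


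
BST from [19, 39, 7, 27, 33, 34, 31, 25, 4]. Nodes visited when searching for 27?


BST root = 19
Search for 27: compare at each node
Path: [19, 39, 27]


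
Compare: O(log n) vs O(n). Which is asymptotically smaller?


logarithmic grows slower than linear
O(log n) is asymptotically smaller; O(n) grows faster


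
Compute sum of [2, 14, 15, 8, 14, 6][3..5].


Prefix sums: [0, 2, 16, 31, 39, 53, 59]
Sum[3..5] = prefix[6] - prefix[3] = 59 - 31 = 28


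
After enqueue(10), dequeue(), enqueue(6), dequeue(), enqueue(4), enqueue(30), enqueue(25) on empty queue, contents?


enqueue(10) -> [10]
dequeue() returns 10 -> []
enqueue(6) -> [6]
dequeue() returns 6 -> []
enqueue(4) -> [4]
enqueue(30) -> [4, 30]
enqueue(25) -> [4, 30, 25]
Final queue (front to back): [4, 30, 25]


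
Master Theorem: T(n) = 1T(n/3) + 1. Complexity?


a=1, b=3, c=0. log_3(1)=0 = c=0. Case 2: O(n^c log n) = O(log n)
Complexity: O(log n)


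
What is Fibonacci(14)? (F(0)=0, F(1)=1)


F(n)=F(n-1)+F(n-2)
...F(12)=144, F(13)=233, F(14)=377


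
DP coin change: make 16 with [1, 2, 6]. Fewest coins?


dp[0]=0; dp[i]=1+min(dp[i-c] for c in coins)
...dp[11]=4, dp[12]=2, dp[13]=3, dp[14]=3, dp[15]=4, dp[16]=4
Minimum coins for 16 = 4


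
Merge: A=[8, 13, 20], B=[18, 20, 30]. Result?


Compare heads, take smaller each step.
Merged: [8, 13, 18, 20, 20, 30]


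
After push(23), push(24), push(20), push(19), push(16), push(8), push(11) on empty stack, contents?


push(23) -> [23]
push(24) -> [23, 24]
push(20) -> [23, 24, 20]
push(19) -> [23, 24, 20, 19]
push(16) -> [23, 24, 20, 19, 16]
push(8) -> [23, 24, 20, 19, 16, 8]
push(11) -> [23, 24, 20, 19, 16, 8, 11]
Final stack (bottom to top): [23, 24, 20, 19, 16, 8, 11]


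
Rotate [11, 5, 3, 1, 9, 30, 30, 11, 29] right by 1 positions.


Right rotate by 1: [29, 11, 5, 3, 1, 9, 30, 30, 11]


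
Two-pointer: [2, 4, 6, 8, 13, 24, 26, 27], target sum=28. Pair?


Two pointers: lo=0, hi=7
Found pair: (2, 26) summing to 28


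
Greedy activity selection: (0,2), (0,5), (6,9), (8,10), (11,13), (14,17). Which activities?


Greedy: pick earliest-ending, then skip overlaps.
Selected (4 activities): [(0, 2), (6, 9), (11, 13), (14, 17)]


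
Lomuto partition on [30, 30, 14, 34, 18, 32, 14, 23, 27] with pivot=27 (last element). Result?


Elements <= 27 go left of pivot.
Result: [14, 18, 14, 23, 27, 32, 30, 34, 30], pivot at index 4


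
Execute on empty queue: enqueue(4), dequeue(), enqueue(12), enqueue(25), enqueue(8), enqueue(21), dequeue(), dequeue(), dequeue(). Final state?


enqueue(4) -> [4]
dequeue() returns 4 -> []
enqueue(12) -> [12]
enqueue(25) -> [12, 25]
enqueue(8) -> [12, 25, 8]
enqueue(21) -> [12, 25, 8, 21]
dequeue() returns 12 -> [25, 8, 21]
dequeue() returns 25 -> [8, 21]
dequeue() returns 8 -> [21]
Final queue (front to back): [21]


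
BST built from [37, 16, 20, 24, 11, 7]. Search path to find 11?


BST root = 37
Search for 11: compare at each node
Path: [37, 16, 11]


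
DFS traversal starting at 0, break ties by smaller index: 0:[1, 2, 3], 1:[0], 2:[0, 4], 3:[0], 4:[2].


DFS stack-based: start with [0]
Visit order: [0, 1, 2, 4, 3]


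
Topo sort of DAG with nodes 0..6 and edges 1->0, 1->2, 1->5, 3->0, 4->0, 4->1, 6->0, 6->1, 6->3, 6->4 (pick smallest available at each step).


Kahn's algorithm, process smallest node first
Order: [6, 3, 4, 1, 0, 2, 5]


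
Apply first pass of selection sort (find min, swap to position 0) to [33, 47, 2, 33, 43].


After one pass: [2, 47, 33, 33, 43]


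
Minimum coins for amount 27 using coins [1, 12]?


dp[0]=0; dp[i]=1+min(dp[i-c] for c in coins)
...dp[22]=11, dp[23]=12, dp[24]=2, dp[25]=3, dp[26]=4, dp[27]=5
Minimum coins for 27 = 5


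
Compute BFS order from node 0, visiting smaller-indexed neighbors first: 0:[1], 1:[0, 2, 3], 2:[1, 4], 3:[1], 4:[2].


BFS queue: start with [0]
Visit order: [0, 1, 2, 3, 4]


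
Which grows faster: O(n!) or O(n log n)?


linearithmic grows slower than factorial
O(n log n) is asymptotically smaller; O(n!) grows faster


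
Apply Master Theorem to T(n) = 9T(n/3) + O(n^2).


a=9, b=3, c=2. log_3(9)=2 = c=2. Case 2: O(n^c log n) = O(n^2 log n)
Complexity: O(n^2 log n)


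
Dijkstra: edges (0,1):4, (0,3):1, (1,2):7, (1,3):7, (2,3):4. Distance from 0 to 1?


Dijkstra from 0:
Distances: {0: 0, 1: 4, 2: 5, 3: 1}
Shortest distance to 1 = 4, path = [0, 1]


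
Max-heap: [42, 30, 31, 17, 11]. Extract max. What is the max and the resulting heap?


Max = 42
Replace root with last, heapify down
Resulting heap: [31, 30, 11, 17]


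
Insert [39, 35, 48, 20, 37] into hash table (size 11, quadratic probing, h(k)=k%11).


Insertions: 39->slot 6; 35->slot 2; 48->slot 4; 20->slot 9; 37->slot 5
Table: [None, None, 35, None, 48, 37, 39, None, None, 20, None]


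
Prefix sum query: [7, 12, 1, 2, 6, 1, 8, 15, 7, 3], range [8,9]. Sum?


Prefix sums: [0, 7, 19, 20, 22, 28, 29, 37, 52, 59, 62]
Sum[8..9] = prefix[10] - prefix[8] = 62 - 52 = 10


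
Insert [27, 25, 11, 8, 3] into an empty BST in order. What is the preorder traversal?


Root = 27; build tree by BST insertion.
Preorder traversal: [27, 25, 11, 8, 3]


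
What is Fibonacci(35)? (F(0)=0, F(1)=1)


F(n)=F(n-1)+F(n-2)
...F(33)=3524578, F(34)=5702887, F(35)=9227465


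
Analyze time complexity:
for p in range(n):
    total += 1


Per nesting level: O(n) = O(n)
Complexity: O(n)


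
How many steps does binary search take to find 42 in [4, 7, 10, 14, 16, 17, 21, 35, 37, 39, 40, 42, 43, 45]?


Search for 42:
[0,13] mid=6 arr[6]=21
[7,13] mid=10 arr[10]=40
[11,13] mid=12 arr[12]=43
[11,11] mid=11 arr[11]=42
Total: 4 comparisons


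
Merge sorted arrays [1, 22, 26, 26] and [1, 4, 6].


Compare heads, take smaller each step.
Merged: [1, 1, 4, 6, 22, 26, 26]


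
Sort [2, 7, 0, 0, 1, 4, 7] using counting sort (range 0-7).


Count array: [2, 1, 1, 0, 1, 0, 0, 2]
Reconstruct: [0, 0, 1, 2, 4, 7, 7]


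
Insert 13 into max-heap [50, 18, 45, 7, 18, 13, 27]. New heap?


Append 13: [50, 18, 45, 7, 18, 13, 27, 13]
Bubble up: swap idx 7(13) with idx 3(7)
Result: [50, 18, 45, 13, 18, 13, 27, 7]


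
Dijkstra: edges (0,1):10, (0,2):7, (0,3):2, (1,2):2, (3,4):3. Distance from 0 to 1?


Dijkstra from 0:
Distances: {0: 0, 1: 9, 2: 7, 3: 2, 4: 5}
Shortest distance to 1 = 9, path = [0, 2, 1]


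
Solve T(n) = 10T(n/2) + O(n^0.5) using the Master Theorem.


a=10, b=2, c=0.5. log_2(10)=3.322 > c=0.5. Case 1: O(n^log_b(a)) = O(n^3.322)
Complexity: O(n^3.322)


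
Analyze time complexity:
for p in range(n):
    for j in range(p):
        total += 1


Per nesting level: O(n) * O(n) [triangular over p] = O(n^2)
Complexity: O(n^2)


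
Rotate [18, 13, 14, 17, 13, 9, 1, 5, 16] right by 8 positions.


Right rotate by 8: [13, 14, 17, 13, 9, 1, 5, 16, 18]


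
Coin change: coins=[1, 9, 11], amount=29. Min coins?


dp[0]=0; dp[i]=1+min(dp[i-c] for c in coins)
...dp[24]=4, dp[25]=5, dp[26]=6, dp[27]=3, dp[28]=4, dp[29]=3
Minimum coins for 29 = 3


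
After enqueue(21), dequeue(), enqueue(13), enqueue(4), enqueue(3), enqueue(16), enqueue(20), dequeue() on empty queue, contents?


enqueue(21) -> [21]
dequeue() returns 21 -> []
enqueue(13) -> [13]
enqueue(4) -> [13, 4]
enqueue(3) -> [13, 4, 3]
enqueue(16) -> [13, 4, 3, 16]
enqueue(20) -> [13, 4, 3, 16, 20]
dequeue() returns 13 -> [4, 3, 16, 20]
Final queue (front to back): [4, 3, 16, 20]


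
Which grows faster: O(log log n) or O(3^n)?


double-logarithmic grows slower than exponential (base 3)
O(log log n) is asymptotically smaller; O(3^n) grows faster


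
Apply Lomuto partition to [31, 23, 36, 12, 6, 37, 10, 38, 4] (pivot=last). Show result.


Elements <= 4 go left of pivot.
Result: [4, 23, 36, 12, 6, 37, 10, 38, 31], pivot at index 0


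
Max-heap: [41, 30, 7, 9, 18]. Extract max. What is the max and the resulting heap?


Max = 41
Replace root with last, heapify down
Resulting heap: [30, 18, 7, 9]


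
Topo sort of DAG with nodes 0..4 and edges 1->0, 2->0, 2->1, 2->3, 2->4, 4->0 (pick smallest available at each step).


Kahn's algorithm, process smallest node first
Order: [2, 1, 3, 4, 0]


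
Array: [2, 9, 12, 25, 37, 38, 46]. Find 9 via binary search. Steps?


Search for 9:
[0,6] mid=3 arr[3]=25
[0,2] mid=1 arr[1]=9
Total: 2 comparisons


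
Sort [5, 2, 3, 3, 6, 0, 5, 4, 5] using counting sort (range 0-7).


Count array: [1, 0, 1, 2, 1, 3, 1, 0]
Reconstruct: [0, 2, 3, 3, 4, 5, 5, 5, 6]


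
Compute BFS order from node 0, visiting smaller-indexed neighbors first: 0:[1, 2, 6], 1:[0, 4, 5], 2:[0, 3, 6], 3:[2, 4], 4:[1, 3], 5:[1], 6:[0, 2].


BFS queue: start with [0]
Visit order: [0, 1, 2, 6, 4, 5, 3]


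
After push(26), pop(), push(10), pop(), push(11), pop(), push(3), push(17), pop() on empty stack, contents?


push(26) -> [26]
pop() returns 26 -> []
push(10) -> [10]
pop() returns 10 -> []
push(11) -> [11]
pop() returns 11 -> []
push(3) -> [3]
push(17) -> [3, 17]
pop() returns 17 -> [3]
Final stack (bottom to top): [3]


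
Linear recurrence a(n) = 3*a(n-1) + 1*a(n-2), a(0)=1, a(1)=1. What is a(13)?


Build bottom-up:
...a(11)=184318, a(12)=608761, a(13)=3*608761+1*184318=2010601


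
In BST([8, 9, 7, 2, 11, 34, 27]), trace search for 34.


BST root = 8
Search for 34: compare at each node
Path: [8, 9, 11, 34]


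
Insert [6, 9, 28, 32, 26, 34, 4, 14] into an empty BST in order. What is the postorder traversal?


Root = 6; build tree by BST insertion.
Postorder traversal: [4, 14, 26, 34, 32, 28, 9, 6]


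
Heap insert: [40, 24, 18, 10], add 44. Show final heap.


Append 44: [40, 24, 18, 10, 44]
Bubble up: swap idx 4(44) with idx 1(24); swap idx 1(44) with idx 0(40)
Result: [44, 40, 18, 10, 24]


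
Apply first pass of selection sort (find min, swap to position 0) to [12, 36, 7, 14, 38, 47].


After one pass: [7, 36, 12, 14, 38, 47]


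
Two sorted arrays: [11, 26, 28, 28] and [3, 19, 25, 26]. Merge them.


Compare heads, take smaller each step.
Merged: [3, 11, 19, 25, 26, 26, 28, 28]


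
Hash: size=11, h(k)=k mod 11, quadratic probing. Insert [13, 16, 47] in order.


Insertions: 13->slot 2; 16->slot 5; 47->slot 3
Table: [None, None, 13, 47, None, 16, None, None, None, None, None]


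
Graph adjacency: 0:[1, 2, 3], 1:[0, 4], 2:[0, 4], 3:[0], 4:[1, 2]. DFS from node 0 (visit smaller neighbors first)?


DFS stack-based: start with [0]
Visit order: [0, 1, 4, 2, 3]


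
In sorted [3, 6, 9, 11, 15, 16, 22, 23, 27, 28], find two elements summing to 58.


Two pointers: lo=0, hi=9
No pair sums to 58


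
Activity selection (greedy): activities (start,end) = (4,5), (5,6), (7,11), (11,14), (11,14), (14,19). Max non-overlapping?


Greedy: pick earliest-ending, then skip overlaps.
Selected (5 activities): [(4, 5), (5, 6), (7, 11), (11, 14), (14, 19)]


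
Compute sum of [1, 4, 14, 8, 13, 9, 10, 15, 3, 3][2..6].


Prefix sums: [0, 1, 5, 19, 27, 40, 49, 59, 74, 77, 80]
Sum[2..6] = prefix[7] - prefix[2] = 59 - 5 = 54


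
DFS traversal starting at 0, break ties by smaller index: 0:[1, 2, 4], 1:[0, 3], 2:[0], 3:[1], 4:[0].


DFS stack-based: start with [0]
Visit order: [0, 1, 3, 2, 4]


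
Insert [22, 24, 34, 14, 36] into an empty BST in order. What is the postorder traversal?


Root = 22; build tree by BST insertion.
Postorder traversal: [14, 36, 34, 24, 22]


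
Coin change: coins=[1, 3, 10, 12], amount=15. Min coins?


dp[0]=0; dp[i]=1+min(dp[i-c] for c in coins)
...dp[10]=1, dp[11]=2, dp[12]=1, dp[13]=2, dp[14]=3, dp[15]=2
Minimum coins for 15 = 2


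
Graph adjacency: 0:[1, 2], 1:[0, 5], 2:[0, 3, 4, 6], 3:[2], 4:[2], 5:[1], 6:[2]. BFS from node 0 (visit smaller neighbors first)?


BFS queue: start with [0]
Visit order: [0, 1, 2, 5, 3, 4, 6]


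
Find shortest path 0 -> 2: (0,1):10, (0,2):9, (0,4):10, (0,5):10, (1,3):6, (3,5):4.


Dijkstra from 0:
Distances: {0: 0, 1: 10, 2: 9, 3: 14, 4: 10, 5: 10}
Shortest distance to 2 = 9, path = [0, 2]


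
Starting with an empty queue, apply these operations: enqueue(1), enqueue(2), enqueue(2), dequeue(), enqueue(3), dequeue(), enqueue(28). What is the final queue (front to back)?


enqueue(1) -> [1]
enqueue(2) -> [1, 2]
enqueue(2) -> [1, 2, 2]
dequeue() returns 1 -> [2, 2]
enqueue(3) -> [2, 2, 3]
dequeue() returns 2 -> [2, 3]
enqueue(28) -> [2, 3, 28]
Final queue (front to back): [2, 3, 28]


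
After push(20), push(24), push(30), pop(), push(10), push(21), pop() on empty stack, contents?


push(20) -> [20]
push(24) -> [20, 24]
push(30) -> [20, 24, 30]
pop() returns 30 -> [20, 24]
push(10) -> [20, 24, 10]
push(21) -> [20, 24, 10, 21]
pop() returns 21 -> [20, 24, 10]
Final stack (bottom to top): [20, 24, 10]


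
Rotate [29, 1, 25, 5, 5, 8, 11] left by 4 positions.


Left rotate by 4: [5, 8, 11, 29, 1, 25, 5]


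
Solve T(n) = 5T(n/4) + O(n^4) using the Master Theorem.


a=5, b=4, c=4. log_4(5)=1.161 < c=4. Case 3: O(n^c) = O(n^4)
Complexity: O(n^4)


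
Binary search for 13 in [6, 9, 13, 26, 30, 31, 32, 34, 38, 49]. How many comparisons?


Search for 13:
[0,9] mid=4 arr[4]=30
[0,3] mid=1 arr[1]=9
[2,3] mid=2 arr[2]=13
Total: 3 comparisons


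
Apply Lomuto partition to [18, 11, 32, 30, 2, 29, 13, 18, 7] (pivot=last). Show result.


Elements <= 7 go left of pivot.
Result: [2, 7, 32, 30, 18, 29, 13, 18, 11], pivot at index 1


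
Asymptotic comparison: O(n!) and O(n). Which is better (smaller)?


linear grows slower than factorial
O(n) is asymptotically smaller; O(n!) grows faster


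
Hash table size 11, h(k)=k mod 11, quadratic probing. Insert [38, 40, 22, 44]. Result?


Insertions: 38->slot 5; 40->slot 7; 22->slot 0; 44->slot 1
Table: [22, 44, None, None, None, 38, None, 40, None, None, None]


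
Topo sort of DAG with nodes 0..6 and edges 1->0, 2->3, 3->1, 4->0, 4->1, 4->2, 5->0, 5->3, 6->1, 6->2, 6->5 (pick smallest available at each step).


Kahn's algorithm, process smallest node first
Order: [4, 6, 2, 5, 3, 1, 0]


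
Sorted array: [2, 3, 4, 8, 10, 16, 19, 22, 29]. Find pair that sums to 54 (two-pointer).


Two pointers: lo=0, hi=8
No pair sums to 54


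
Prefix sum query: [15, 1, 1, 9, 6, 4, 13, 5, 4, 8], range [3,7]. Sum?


Prefix sums: [0, 15, 16, 17, 26, 32, 36, 49, 54, 58, 66]
Sum[3..7] = prefix[8] - prefix[3] = 54 - 17 = 37


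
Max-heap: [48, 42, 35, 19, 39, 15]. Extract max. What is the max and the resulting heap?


Max = 48
Replace root with last, heapify down
Resulting heap: [42, 39, 35, 19, 15]


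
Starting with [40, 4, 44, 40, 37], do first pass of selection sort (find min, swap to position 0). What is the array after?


After one pass: [4, 40, 44, 40, 37]


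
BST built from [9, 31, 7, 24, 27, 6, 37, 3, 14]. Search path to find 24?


BST root = 9
Search for 24: compare at each node
Path: [9, 31, 24]


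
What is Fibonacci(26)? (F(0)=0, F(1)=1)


F(n)=F(n-1)+F(n-2)
...F(24)=46368, F(25)=75025, F(26)=121393


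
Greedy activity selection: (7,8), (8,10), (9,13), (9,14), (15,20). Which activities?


Greedy: pick earliest-ending, then skip overlaps.
Selected (3 activities): [(7, 8), (8, 10), (15, 20)]


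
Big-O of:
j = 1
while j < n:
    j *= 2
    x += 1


Per nesting level: O(log n) = O(log n)
Complexity: O(log n)


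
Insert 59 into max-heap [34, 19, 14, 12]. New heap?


Append 59: [34, 19, 14, 12, 59]
Bubble up: swap idx 4(59) with idx 1(19); swap idx 1(59) with idx 0(34)
Result: [59, 34, 14, 12, 19]


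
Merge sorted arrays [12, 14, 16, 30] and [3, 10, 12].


Compare heads, take smaller each step.
Merged: [3, 10, 12, 12, 14, 16, 30]


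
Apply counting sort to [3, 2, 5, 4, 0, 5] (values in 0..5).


Count array: [1, 0, 1, 1, 1, 2]
Reconstruct: [0, 2, 3, 4, 5, 5]


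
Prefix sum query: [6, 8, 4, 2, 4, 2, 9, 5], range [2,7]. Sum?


Prefix sums: [0, 6, 14, 18, 20, 24, 26, 35, 40]
Sum[2..7] = prefix[8] - prefix[2] = 40 - 14 = 26


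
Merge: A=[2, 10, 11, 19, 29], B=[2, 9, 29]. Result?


Compare heads, take smaller each step.
Merged: [2, 2, 9, 10, 11, 19, 29, 29]


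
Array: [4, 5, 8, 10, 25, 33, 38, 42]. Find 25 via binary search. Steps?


Search for 25:
[0,7] mid=3 arr[3]=10
[4,7] mid=5 arr[5]=33
[4,4] mid=4 arr[4]=25
Total: 3 comparisons


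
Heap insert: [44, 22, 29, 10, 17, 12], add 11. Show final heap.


Append 11: [44, 22, 29, 10, 17, 12, 11]
Bubble up: no swaps needed
Result: [44, 22, 29, 10, 17, 12, 11]


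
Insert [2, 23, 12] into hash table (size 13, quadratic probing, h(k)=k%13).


Insertions: 2->slot 2; 23->slot 10; 12->slot 12
Table: [None, None, 2, None, None, None, None, None, None, None, 23, None, 12]


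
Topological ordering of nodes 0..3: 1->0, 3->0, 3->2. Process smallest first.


Kahn's algorithm, process smallest node first
Order: [1, 3, 0, 2]


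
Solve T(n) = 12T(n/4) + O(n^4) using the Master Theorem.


a=12, b=4, c=4. log_4(12)=1.792 < c=4. Case 3: O(n^c) = O(n^4)
Complexity: O(n^4)


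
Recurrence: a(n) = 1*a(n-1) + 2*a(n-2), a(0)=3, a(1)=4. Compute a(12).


Build bottom-up:
...a(10)=2390, a(11)=4778, a(12)=1*4778+2*2390=9558


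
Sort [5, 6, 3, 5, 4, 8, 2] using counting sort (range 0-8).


Count array: [0, 0, 1, 1, 1, 2, 1, 0, 1]
Reconstruct: [2, 3, 4, 5, 5, 6, 8]


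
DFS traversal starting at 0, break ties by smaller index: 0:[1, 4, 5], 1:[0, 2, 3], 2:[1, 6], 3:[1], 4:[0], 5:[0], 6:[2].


DFS stack-based: start with [0]
Visit order: [0, 1, 2, 6, 3, 4, 5]


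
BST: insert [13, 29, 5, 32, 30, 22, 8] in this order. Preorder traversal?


Root = 13; build tree by BST insertion.
Preorder traversal: [13, 5, 8, 29, 22, 32, 30]


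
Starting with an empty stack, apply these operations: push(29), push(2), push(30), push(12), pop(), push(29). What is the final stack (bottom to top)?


push(29) -> [29]
push(2) -> [29, 2]
push(30) -> [29, 2, 30]
push(12) -> [29, 2, 30, 12]
pop() returns 12 -> [29, 2, 30]
push(29) -> [29, 2, 30, 29]
Final stack (bottom to top): [29, 2, 30, 29]


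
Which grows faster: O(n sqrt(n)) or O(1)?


constant grows slower than n^1.5
O(1) is asymptotically smaller; O(n sqrt(n)) grows faster


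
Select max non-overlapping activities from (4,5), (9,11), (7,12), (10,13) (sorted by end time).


Greedy: pick earliest-ending, then skip overlaps.
Selected (2 activities): [(4, 5), (9, 11)]


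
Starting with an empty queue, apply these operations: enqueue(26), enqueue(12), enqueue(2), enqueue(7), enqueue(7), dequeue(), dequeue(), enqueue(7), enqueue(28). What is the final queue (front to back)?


enqueue(26) -> [26]
enqueue(12) -> [26, 12]
enqueue(2) -> [26, 12, 2]
enqueue(7) -> [26, 12, 2, 7]
enqueue(7) -> [26, 12, 2, 7, 7]
dequeue() returns 26 -> [12, 2, 7, 7]
dequeue() returns 12 -> [2, 7, 7]
enqueue(7) -> [2, 7, 7, 7]
enqueue(28) -> [2, 7, 7, 7, 28]
Final queue (front to back): [2, 7, 7, 7, 28]


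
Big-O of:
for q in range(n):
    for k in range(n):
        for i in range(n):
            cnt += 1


Per nesting level: O(n) * O(n) * O(n) = O(n^3)
Complexity: O(n^3)


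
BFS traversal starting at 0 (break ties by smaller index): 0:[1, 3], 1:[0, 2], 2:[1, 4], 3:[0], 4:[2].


BFS queue: start with [0]
Visit order: [0, 1, 3, 2, 4]


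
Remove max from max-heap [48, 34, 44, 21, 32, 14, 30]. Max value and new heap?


Max = 48
Replace root with last, heapify down
Resulting heap: [44, 34, 30, 21, 32, 14]


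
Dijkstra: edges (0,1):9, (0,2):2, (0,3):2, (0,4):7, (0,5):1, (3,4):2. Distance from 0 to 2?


Dijkstra from 0:
Distances: {0: 0, 1: 9, 2: 2, 3: 2, 4: 4, 5: 1}
Shortest distance to 2 = 2, path = [0, 2]


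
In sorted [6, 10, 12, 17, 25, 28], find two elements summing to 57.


Two pointers: lo=0, hi=5
No pair sums to 57


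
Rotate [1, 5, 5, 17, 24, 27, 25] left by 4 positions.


Left rotate by 4: [24, 27, 25, 1, 5, 5, 17]


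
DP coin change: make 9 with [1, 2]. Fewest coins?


dp[0]=0; dp[i]=1+min(dp[i-c] for c in coins)
...dp[4]=2, dp[5]=3, dp[6]=3, dp[7]=4, dp[8]=4, dp[9]=5
Minimum coins for 9 = 5


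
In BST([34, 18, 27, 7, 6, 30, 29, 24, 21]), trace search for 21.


BST root = 34
Search for 21: compare at each node
Path: [34, 18, 27, 24, 21]


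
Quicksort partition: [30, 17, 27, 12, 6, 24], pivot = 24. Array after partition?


Elements <= 24 go left of pivot.
Result: [17, 12, 6, 24, 27, 30], pivot at index 3


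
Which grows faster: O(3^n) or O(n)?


linear grows slower than exponential (base 3)
O(n) is asymptotically smaller; O(3^n) grows faster


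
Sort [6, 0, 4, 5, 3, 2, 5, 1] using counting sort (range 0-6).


Count array: [1, 1, 1, 1, 1, 2, 1]
Reconstruct: [0, 1, 2, 3, 4, 5, 5, 6]


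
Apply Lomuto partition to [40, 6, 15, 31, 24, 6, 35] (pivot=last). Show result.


Elements <= 35 go left of pivot.
Result: [6, 15, 31, 24, 6, 35, 40], pivot at index 5


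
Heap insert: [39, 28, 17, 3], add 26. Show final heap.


Append 26: [39, 28, 17, 3, 26]
Bubble up: no swaps needed
Result: [39, 28, 17, 3, 26]


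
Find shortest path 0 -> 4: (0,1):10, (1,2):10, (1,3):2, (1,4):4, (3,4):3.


Dijkstra from 0:
Distances: {0: 0, 1: 10, 2: 20, 3: 12, 4: 14}
Shortest distance to 4 = 14, path = [0, 1, 4]


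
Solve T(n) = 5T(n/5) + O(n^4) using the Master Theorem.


a=5, b=5, c=4. log_5(5)=1 < c=4. Case 3: O(n^c) = O(n^4)
Complexity: O(n^4)


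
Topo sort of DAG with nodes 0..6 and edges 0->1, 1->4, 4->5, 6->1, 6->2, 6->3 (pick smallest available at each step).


Kahn's algorithm, process smallest node first
Order: [0, 6, 1, 2, 3, 4, 5]


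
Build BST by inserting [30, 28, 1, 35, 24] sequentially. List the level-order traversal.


Root = 30; build tree by BST insertion.
Level-Order traversal: [30, 28, 35, 1, 24]


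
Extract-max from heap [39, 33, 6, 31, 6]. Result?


Max = 39
Replace root with last, heapify down
Resulting heap: [33, 31, 6, 6]


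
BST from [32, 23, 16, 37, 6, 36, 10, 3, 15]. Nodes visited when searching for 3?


BST root = 32
Search for 3: compare at each node
Path: [32, 23, 16, 6, 3]


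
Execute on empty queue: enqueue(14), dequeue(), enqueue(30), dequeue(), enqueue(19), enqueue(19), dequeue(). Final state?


enqueue(14) -> [14]
dequeue() returns 14 -> []
enqueue(30) -> [30]
dequeue() returns 30 -> []
enqueue(19) -> [19]
enqueue(19) -> [19, 19]
dequeue() returns 19 -> [19]
Final queue (front to back): [19]


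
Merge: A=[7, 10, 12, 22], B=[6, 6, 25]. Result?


Compare heads, take smaller each step.
Merged: [6, 6, 7, 10, 12, 22, 25]


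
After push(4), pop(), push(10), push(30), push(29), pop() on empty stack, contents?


push(4) -> [4]
pop() returns 4 -> []
push(10) -> [10]
push(30) -> [10, 30]
push(29) -> [10, 30, 29]
pop() returns 29 -> [10, 30]
Final stack (bottom to top): [10, 30]


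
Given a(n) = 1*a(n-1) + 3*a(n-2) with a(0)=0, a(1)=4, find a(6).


Build bottom-up:
...a(4)=28, a(5)=76, a(6)=1*76+3*28=160


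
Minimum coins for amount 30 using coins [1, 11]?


dp[0]=0; dp[i]=1+min(dp[i-c] for c in coins)
...dp[25]=5, dp[26]=6, dp[27]=7, dp[28]=8, dp[29]=9, dp[30]=10
Minimum coins for 30 = 10


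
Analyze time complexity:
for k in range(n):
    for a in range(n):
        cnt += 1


Per nesting level: O(n) * O(n) = O(n^2)
Complexity: O(n^2)


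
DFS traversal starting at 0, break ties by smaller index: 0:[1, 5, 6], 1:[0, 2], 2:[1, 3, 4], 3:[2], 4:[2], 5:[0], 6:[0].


DFS stack-based: start with [0]
Visit order: [0, 1, 2, 3, 4, 5, 6]


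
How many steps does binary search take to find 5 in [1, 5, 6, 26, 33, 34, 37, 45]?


Search for 5:
[0,7] mid=3 arr[3]=26
[0,2] mid=1 arr[1]=5
Total: 2 comparisons


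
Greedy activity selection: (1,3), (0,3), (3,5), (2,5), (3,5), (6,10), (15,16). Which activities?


Greedy: pick earliest-ending, then skip overlaps.
Selected (4 activities): [(1, 3), (3, 5), (6, 10), (15, 16)]


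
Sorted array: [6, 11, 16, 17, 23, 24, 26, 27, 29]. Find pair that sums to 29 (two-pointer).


Two pointers: lo=0, hi=8
Found pair: (6, 23) summing to 29


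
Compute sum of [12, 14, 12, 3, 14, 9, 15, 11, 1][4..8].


Prefix sums: [0, 12, 26, 38, 41, 55, 64, 79, 90, 91]
Sum[4..8] = prefix[9] - prefix[4] = 91 - 41 = 50


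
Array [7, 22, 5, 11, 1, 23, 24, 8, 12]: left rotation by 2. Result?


Left rotate by 2: [5, 11, 1, 23, 24, 8, 12, 7, 22]


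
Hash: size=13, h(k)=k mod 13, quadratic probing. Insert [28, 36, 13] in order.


Insertions: 28->slot 2; 36->slot 10; 13->slot 0
Table: [13, None, 28, None, None, None, None, None, None, None, 36, None, None]


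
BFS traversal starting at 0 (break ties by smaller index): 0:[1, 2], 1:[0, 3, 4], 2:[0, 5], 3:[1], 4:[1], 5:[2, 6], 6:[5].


BFS queue: start with [0]
Visit order: [0, 1, 2, 3, 4, 5, 6]


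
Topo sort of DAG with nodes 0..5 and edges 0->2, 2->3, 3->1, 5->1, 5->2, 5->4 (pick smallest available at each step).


Kahn's algorithm, process smallest node first
Order: [0, 5, 2, 3, 1, 4]


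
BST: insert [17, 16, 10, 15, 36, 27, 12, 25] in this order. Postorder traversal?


Root = 17; build tree by BST insertion.
Postorder traversal: [12, 15, 10, 16, 25, 27, 36, 17]


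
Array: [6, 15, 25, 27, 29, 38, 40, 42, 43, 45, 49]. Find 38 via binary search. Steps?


Search for 38:
[0,10] mid=5 arr[5]=38
Total: 1 comparisons


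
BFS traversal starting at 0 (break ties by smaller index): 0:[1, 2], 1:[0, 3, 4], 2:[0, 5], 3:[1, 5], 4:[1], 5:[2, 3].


BFS queue: start with [0]
Visit order: [0, 1, 2, 3, 4, 5]


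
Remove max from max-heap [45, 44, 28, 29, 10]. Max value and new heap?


Max = 45
Replace root with last, heapify down
Resulting heap: [44, 29, 28, 10]


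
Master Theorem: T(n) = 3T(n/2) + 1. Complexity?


a=3, b=2, c=0. log_2(3)=1.585 > c=0. Case 1: O(n^log_b(a)) = O(n^1.585)
Complexity: O(n^1.585)


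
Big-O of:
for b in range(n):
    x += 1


Per nesting level: O(n) = O(n)
Complexity: O(n)


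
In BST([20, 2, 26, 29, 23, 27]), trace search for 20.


BST root = 20
Search for 20: compare at each node
Path: [20]


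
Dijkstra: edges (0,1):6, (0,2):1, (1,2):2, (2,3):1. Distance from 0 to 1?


Dijkstra from 0:
Distances: {0: 0, 1: 3, 2: 1, 3: 2}
Shortest distance to 1 = 3, path = [0, 2, 1]


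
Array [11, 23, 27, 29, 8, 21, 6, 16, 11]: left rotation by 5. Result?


Left rotate by 5: [21, 6, 16, 11, 11, 23, 27, 29, 8]


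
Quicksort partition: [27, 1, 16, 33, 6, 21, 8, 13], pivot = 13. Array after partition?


Elements <= 13 go left of pivot.
Result: [1, 6, 8, 13, 27, 21, 16, 33], pivot at index 3


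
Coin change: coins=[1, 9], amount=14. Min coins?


dp[0]=0; dp[i]=1+min(dp[i-c] for c in coins)
...dp[9]=1, dp[10]=2, dp[11]=3, dp[12]=4, dp[13]=5, dp[14]=6
Minimum coins for 14 = 6


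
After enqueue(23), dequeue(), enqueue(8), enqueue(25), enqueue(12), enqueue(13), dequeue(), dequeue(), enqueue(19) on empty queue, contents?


enqueue(23) -> [23]
dequeue() returns 23 -> []
enqueue(8) -> [8]
enqueue(25) -> [8, 25]
enqueue(12) -> [8, 25, 12]
enqueue(13) -> [8, 25, 12, 13]
dequeue() returns 8 -> [25, 12, 13]
dequeue() returns 25 -> [12, 13]
enqueue(19) -> [12, 13, 19]
Final queue (front to back): [12, 13, 19]


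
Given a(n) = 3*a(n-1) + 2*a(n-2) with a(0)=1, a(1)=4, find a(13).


Build bottom-up:
...a(11)=1293962, a(12)=4608514, a(13)=3*4608514+2*1293962=16413466


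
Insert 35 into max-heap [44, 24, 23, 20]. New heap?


Append 35: [44, 24, 23, 20, 35]
Bubble up: swap idx 4(35) with idx 1(24)
Result: [44, 35, 23, 20, 24]


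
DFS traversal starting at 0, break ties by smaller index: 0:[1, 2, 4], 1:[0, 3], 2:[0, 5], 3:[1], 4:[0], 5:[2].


DFS stack-based: start with [0]
Visit order: [0, 1, 3, 2, 5, 4]


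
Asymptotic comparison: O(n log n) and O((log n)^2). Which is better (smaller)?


polylogarithmic grows slower than linearithmic
O((log n)^2) is asymptotically smaller; O(n log n) grows faster


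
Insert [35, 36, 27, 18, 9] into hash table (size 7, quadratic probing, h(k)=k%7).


Insertions: 35->slot 0; 36->slot 1; 27->slot 6; 18->slot 4; 9->slot 2
Table: [35, 36, 9, None, 18, None, 27]


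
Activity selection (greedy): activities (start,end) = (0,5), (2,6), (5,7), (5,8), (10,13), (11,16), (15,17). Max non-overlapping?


Greedy: pick earliest-ending, then skip overlaps.
Selected (4 activities): [(0, 5), (5, 7), (10, 13), (15, 17)]


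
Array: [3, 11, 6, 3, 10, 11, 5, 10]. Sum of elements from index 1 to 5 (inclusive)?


Prefix sums: [0, 3, 14, 20, 23, 33, 44, 49, 59]
Sum[1..5] = prefix[6] - prefix[1] = 44 - 3 = 41


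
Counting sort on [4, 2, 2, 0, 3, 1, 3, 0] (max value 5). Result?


Count array: [2, 1, 2, 2, 1, 0]
Reconstruct: [0, 0, 1, 2, 2, 3, 3, 4]


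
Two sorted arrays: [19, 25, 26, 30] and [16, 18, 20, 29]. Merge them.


Compare heads, take smaller each step.
Merged: [16, 18, 19, 20, 25, 26, 29, 30]


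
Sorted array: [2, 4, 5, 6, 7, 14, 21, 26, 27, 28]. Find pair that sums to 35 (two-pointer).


Two pointers: lo=0, hi=9
Found pair: (7, 28) summing to 35


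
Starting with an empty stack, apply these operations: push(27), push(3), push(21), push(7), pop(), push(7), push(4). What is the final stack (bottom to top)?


push(27) -> [27]
push(3) -> [27, 3]
push(21) -> [27, 3, 21]
push(7) -> [27, 3, 21, 7]
pop() returns 7 -> [27, 3, 21]
push(7) -> [27, 3, 21, 7]
push(4) -> [27, 3, 21, 7, 4]
Final stack (bottom to top): [27, 3, 21, 7, 4]


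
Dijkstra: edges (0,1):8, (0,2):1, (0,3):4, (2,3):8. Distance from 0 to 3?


Dijkstra from 0:
Distances: {0: 0, 1: 8, 2: 1, 3: 4}
Shortest distance to 3 = 4, path = [0, 3]


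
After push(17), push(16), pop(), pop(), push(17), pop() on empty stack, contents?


push(17) -> [17]
push(16) -> [17, 16]
pop() returns 16 -> [17]
pop() returns 17 -> []
push(17) -> [17]
pop() returns 17 -> []
Final stack (bottom to top): []


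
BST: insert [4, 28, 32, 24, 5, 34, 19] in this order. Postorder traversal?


Root = 4; build tree by BST insertion.
Postorder traversal: [19, 5, 24, 34, 32, 28, 4]


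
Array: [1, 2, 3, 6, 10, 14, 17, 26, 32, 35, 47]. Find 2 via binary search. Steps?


Search for 2:
[0,10] mid=5 arr[5]=14
[0,4] mid=2 arr[2]=3
[0,1] mid=0 arr[0]=1
[1,1] mid=1 arr[1]=2
Total: 4 comparisons


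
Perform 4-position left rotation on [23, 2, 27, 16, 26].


Left rotate by 4: [26, 23, 2, 27, 16]


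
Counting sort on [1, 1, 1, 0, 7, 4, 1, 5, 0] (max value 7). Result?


Count array: [2, 4, 0, 0, 1, 1, 0, 1]
Reconstruct: [0, 0, 1, 1, 1, 1, 4, 5, 7]


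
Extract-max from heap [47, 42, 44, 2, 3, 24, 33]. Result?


Max = 47
Replace root with last, heapify down
Resulting heap: [44, 42, 33, 2, 3, 24]


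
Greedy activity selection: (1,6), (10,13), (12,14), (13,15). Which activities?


Greedy: pick earliest-ending, then skip overlaps.
Selected (3 activities): [(1, 6), (10, 13), (13, 15)]


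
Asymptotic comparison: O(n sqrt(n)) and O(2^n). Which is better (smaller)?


n^1.5 grows slower than exponential
O(n sqrt(n)) is asymptotically smaller; O(2^n) grows faster


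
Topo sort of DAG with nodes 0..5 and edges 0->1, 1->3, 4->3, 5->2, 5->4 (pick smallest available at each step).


Kahn's algorithm, process smallest node first
Order: [0, 1, 5, 2, 4, 3]


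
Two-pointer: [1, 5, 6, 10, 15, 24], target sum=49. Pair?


Two pointers: lo=0, hi=5
No pair sums to 49
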